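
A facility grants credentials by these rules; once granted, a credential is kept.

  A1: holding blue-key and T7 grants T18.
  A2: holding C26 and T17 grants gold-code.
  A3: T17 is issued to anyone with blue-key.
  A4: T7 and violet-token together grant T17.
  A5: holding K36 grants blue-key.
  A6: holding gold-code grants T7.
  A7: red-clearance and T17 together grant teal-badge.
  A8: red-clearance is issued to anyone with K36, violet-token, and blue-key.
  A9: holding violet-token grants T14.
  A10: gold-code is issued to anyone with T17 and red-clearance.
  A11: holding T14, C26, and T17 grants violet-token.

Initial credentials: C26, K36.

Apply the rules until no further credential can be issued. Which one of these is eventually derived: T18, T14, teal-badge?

Holding K36 grants blue-key (A5).
Holding blue-key grants T17 (A3).
Holding C26 and T17 grants gold-code (A2).
Holding gold-code grants T7 (A6).
Holding blue-key and T7 grants T18 (A1).
teal-badge would need red-clearance and T17 (A7), but red-clearance is never granted. T14 would need violet-token (A9), but violet-token is never granted.

T18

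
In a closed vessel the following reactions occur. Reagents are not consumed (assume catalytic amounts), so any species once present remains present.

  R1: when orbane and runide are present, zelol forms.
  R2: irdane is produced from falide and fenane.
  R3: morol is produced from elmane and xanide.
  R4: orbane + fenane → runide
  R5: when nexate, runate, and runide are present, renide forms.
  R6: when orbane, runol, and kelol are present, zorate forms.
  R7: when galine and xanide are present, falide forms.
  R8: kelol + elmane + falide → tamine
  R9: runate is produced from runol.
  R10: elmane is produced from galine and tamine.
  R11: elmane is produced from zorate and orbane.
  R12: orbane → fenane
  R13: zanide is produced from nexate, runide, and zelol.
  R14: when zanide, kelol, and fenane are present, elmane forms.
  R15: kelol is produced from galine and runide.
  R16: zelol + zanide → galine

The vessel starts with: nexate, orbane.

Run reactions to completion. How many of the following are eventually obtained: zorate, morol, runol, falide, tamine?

0

zorate would need orbane, runol, and kelol (R6), but runol never forms.
morol would need elmane and xanide (R3), but xanide never forms.
No rule produces runol, and it is not given.
falide would need galine and xanide (R7), but xanide never forms.
tamine would need kelol, elmane, and falide (R8), but falide never forms.
None of the 5 are reached.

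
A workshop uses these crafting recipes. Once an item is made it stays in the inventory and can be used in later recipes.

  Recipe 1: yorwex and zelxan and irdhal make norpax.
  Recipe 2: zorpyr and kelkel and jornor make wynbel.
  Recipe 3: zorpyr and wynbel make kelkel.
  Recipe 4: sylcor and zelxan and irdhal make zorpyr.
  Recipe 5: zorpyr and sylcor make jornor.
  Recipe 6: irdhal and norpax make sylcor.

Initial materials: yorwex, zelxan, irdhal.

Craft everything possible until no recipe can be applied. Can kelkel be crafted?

kelkel would need zorpyr and wynbel (Recipe 3), but wynbel is never obtained.

No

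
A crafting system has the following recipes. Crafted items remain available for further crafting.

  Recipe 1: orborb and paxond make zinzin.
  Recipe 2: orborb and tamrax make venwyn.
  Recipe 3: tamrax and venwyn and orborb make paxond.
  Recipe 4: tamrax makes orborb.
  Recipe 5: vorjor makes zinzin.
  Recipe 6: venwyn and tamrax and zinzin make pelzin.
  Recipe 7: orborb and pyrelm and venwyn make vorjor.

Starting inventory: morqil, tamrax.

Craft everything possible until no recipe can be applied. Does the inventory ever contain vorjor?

No

vorjor would need orborb, pyrelm, and venwyn (Recipe 7), but pyrelm is never obtained.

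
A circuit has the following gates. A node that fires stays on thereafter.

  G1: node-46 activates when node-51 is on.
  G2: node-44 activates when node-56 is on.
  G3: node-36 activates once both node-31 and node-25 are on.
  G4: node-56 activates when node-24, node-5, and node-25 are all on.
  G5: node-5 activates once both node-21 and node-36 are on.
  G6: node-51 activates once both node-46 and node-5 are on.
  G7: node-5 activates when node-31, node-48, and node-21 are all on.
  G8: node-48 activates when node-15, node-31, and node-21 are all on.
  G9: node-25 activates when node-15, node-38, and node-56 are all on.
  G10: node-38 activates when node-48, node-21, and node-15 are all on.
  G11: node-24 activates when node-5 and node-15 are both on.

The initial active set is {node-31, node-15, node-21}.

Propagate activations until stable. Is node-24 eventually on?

node-15, node-31, and node-21 are on, so node-48 activates (G8).
G7: node-31, node-48, and node-21 on → node-5 on.
node-5 and node-15 are on, so node-24 activates (G11).

Yes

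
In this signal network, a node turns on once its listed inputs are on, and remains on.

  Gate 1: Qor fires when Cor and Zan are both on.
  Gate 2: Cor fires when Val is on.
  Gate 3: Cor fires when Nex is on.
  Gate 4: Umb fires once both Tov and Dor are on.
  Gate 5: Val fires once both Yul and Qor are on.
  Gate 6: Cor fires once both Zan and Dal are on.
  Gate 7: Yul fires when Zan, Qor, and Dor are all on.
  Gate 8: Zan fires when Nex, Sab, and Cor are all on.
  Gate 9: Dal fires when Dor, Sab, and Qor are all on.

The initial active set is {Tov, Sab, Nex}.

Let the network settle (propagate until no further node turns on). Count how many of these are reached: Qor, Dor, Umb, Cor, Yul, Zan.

Gate 3: Nex on → Cor on.
Nex, Sab, and Cor are on, so Zan fires (Gate 8).
Gate 1: Cor and Zan on → Qor on.
Qor: reached.
No rule produces Dor, and it is not given.
Umb would need Tov and Dor (Gate 4), but Dor never turns on.
Cor: reached.
Yul would need Zan, Qor, and Dor (Gate 7), but Dor never turns on.
Zan: reached.
Reached: Qor, Cor, and Zan — 3 of the 6.

3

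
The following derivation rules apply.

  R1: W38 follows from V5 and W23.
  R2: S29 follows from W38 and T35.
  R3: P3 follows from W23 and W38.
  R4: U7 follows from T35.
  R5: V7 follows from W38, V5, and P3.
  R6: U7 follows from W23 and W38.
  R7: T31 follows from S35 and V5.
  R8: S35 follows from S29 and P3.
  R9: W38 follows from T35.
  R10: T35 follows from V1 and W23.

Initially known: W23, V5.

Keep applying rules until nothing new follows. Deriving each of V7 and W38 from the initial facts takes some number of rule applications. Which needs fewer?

W38: V5 and W23 hold, so W38 follows (R1). [1 rule application]
V7: From V5 and W23, R1 gives W38. From W23 and W38, R3 gives P3. W38, V5, and P3 hold, so V7 follows (R5). [3 rule applications]
W38 needs fewer.

W38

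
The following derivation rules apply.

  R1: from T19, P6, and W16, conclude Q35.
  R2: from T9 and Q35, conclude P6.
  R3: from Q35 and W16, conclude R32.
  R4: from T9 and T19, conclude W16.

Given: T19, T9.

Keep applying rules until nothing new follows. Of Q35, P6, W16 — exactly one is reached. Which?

T9 and T19 hold, so W16 follows (R4).
P6 would need T9 and Q35 (R2), but Q35 is never established. Q35 would need T19, P6, and W16 (R1), but P6 is never established.

W16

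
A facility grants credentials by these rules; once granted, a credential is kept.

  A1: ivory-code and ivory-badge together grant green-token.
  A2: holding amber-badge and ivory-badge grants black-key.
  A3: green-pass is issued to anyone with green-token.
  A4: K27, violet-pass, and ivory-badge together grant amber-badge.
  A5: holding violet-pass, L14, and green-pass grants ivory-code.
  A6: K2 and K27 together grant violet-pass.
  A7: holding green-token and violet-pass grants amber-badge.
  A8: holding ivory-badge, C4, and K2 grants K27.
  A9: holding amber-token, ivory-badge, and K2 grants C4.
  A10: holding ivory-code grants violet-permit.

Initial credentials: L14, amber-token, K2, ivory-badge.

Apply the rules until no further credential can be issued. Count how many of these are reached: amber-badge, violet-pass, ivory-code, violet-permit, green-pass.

2

Holding amber-token, ivory-badge, and K2 grants C4 (A9).
Holding ivory-badge, C4, and K2 grants K27 (A8).
Holding K2 and K27 grants violet-pass (A6).
Holding K27, violet-pass, and ivory-badge grants amber-badge (A4).
amber-badge: reached.
violet-pass: reached.
ivory-code would need violet-pass, L14, and green-pass (A5), but green-pass is never granted.
violet-permit would need ivory-code (A10), but ivory-code is never granted.
green-pass would need green-token (A3), but green-token is never granted.
Reached: amber-badge and violet-pass — 2 of the 5.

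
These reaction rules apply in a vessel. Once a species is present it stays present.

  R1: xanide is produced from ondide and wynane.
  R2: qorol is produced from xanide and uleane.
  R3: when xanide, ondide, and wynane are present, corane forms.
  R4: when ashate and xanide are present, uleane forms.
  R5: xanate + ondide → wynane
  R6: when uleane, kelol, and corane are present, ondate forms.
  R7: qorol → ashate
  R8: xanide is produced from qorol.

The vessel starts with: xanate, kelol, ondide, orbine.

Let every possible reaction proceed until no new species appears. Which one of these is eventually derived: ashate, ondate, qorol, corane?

xanate and ondide present → wynane forms (R5).
ondide and wynane present → xanide forms (R1).
xanide, ondide, and wynane present → corane forms (R3).
ondate would need uleane, kelol, and corane (R6), but uleane never forms. ashate would need qorol (R7), but qorol never forms. qorol would need xanide and uleane (R2), but uleane never forms.

corane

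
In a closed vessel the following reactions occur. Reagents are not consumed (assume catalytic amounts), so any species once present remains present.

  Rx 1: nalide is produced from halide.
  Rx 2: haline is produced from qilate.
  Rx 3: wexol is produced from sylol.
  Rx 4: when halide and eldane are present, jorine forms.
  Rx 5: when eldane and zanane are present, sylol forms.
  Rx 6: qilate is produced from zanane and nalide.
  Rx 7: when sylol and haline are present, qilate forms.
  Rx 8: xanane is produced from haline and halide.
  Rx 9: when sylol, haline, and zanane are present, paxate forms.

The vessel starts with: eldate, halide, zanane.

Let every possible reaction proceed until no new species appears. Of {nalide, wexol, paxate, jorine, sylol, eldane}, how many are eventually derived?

halide present → nalide forms (Rx 1).
nalide: reached.
wexol would need sylol (Rx 3), but sylol never forms.
paxate would need sylol, haline, and zanane (Rx 9), but sylol never forms.
jorine would need halide and eldane (Rx 4), but eldane never forms.
sylol would need eldane and zanane (Rx 5), but eldane never forms.
No rule produces eldane, and it is not given.
Reached: nalide — 1 of the 6.

1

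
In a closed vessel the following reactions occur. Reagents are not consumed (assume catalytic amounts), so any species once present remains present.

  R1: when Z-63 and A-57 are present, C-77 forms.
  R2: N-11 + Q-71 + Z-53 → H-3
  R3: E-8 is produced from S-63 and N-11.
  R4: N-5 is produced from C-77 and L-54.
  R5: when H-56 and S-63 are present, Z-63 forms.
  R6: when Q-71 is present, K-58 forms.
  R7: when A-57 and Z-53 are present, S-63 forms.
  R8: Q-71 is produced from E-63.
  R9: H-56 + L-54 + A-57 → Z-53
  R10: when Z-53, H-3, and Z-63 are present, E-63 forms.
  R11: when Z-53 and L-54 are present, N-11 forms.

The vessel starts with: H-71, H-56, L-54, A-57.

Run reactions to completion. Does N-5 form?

H-56, L-54, and A-57 present → Z-53 forms (R9).
A-57 and Z-53 present → S-63 forms (R7).
H-56 and S-63 present → Z-63 forms (R5).
Z-63 and A-57 present → C-77 forms (R1).
C-77 and L-54 present → N-5 forms (R4).

Yes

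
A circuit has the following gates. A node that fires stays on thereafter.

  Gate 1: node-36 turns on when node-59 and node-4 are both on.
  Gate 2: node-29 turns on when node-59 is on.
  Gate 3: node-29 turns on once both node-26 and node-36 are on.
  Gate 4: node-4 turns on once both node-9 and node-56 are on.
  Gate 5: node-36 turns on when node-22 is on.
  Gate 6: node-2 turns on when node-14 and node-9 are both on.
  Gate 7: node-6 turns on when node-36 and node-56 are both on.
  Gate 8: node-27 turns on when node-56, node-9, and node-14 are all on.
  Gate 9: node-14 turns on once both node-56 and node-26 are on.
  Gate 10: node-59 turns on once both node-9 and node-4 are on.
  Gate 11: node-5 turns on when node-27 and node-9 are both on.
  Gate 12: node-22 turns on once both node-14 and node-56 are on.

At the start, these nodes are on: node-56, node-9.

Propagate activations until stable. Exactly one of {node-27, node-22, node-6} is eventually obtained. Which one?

node-6

Gate 4: node-9 and node-56 on → node-4 on.
Gate 10: node-9 and node-4 on → node-59 on.
Gate 1: node-59 and node-4 on → node-36 on.
Gate 7: node-36 and node-56 on → node-6 on.
node-22 would need node-14 and node-56 (Gate 12), but node-14 never turns on. node-27 would need node-56, node-9, and node-14 (Gate 8), but node-14 never turns on.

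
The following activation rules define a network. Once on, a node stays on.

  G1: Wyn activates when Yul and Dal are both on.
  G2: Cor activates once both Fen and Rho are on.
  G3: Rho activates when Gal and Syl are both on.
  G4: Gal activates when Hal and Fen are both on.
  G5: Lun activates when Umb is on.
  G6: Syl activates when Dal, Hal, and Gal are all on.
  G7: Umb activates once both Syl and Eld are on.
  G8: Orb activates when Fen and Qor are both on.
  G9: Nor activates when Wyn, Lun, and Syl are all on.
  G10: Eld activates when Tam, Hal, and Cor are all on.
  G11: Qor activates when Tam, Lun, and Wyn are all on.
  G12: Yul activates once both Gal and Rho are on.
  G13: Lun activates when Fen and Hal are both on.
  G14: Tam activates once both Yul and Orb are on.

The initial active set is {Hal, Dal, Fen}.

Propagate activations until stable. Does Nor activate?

Yes

Hal and Fen are on, so Gal activates (G4).
G13: Fen and Hal on → Lun on.
Dal, Hal, and Gal are on, so Syl activates (G6).
G3: Gal and Syl on → Rho on.
Gal and Rho are on, so Yul activates (G12).
Yul and Dal are on, so Wyn activates (G1).
G9: Wyn, Lun, and Syl on → Nor on.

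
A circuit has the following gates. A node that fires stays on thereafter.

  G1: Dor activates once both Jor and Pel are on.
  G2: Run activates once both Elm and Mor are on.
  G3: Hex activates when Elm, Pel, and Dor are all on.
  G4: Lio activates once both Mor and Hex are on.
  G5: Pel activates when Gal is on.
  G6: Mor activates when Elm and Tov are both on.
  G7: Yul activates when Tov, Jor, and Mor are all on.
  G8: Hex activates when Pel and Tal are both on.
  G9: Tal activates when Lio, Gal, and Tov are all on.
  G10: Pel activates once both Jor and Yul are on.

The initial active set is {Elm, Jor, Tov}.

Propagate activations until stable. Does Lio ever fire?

Yes

G6: Elm and Tov on → Mor on.
G7: Tov, Jor, and Mor on → Yul on.
Jor and Yul are on, so Pel activates (G10).
Jor and Pel are on, so Dor activates (G1).
Elm, Pel, and Dor are on, so Hex activates (G3).
Mor and Hex are on, so Lio activates (G4).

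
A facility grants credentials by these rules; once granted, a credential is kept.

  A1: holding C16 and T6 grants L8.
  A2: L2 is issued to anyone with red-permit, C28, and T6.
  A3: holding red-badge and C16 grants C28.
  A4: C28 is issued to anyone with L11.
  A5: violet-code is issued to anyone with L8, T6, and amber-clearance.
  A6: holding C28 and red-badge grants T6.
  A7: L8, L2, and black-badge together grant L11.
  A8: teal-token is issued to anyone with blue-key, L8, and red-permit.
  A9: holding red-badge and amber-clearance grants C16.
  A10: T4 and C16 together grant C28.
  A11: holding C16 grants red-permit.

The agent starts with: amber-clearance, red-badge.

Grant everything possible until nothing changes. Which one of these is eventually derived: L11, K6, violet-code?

violet-code

Holding red-badge and amber-clearance grants C16 (A9).
Holding red-badge and C16 grants C28 (A3).
Holding C28 and red-badge grants T6 (A6).
Holding C16 and T6 grants L8 (A1).
Holding L8, T6, and amber-clearance grants violet-code (A5).
L11 would need L8, L2, and black-badge (A7), but black-badge is never granted. No rule produces K6, and it is not given.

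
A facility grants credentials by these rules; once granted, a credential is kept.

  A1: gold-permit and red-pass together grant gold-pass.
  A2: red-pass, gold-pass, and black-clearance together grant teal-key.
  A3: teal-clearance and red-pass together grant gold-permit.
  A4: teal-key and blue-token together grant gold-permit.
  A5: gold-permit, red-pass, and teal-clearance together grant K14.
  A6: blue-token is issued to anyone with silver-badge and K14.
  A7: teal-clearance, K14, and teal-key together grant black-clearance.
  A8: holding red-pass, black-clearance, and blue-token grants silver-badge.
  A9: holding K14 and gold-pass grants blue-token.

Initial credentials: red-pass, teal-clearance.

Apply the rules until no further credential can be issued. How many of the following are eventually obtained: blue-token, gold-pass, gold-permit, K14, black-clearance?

Holding teal-clearance and red-pass grants gold-permit (A3).
Holding gold-permit, red-pass, and teal-clearance grants K14 (A5).
Holding gold-permit and red-pass grants gold-pass (A1).
Holding K14 and gold-pass grants blue-token (A9).
blue-token: reached.
gold-pass: reached.
gold-permit: reached.
K14: reached.
black-clearance would need teal-clearance, K14, and teal-key (A7), but teal-key is never granted.
Reached: blue-token, gold-pass, gold-permit, and K14 — 4 of the 5.

4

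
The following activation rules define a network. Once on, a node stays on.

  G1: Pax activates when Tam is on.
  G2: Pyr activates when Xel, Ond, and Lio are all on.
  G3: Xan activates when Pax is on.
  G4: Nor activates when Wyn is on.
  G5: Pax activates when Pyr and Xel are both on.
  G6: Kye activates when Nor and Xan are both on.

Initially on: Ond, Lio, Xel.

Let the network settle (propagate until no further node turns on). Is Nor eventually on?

Nor would need Wyn (G4), but Wyn never turns on.

No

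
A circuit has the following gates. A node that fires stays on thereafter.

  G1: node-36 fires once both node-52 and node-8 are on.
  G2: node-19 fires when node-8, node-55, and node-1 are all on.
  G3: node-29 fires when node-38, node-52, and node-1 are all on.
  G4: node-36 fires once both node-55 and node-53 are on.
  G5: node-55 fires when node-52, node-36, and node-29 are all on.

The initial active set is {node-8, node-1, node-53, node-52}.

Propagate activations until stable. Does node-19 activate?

No

node-19 would need node-8, node-55, and node-1 (G2), but node-55 never turns on.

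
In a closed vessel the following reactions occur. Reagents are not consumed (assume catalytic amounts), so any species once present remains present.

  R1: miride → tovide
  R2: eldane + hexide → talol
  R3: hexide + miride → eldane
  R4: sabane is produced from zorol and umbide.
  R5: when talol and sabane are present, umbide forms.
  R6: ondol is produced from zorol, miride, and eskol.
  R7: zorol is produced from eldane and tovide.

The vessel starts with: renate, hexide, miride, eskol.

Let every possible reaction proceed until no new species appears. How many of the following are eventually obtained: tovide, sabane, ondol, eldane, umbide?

3

hexide and miride present → eldane forms (R3).
miride present → tovide forms (R1).
eldane and tovide present → zorol forms (R7).
zorol, miride, and eskol present → ondol forms (R6).
tovide: reached.
sabane would need zorol and umbide (R4), but umbide never forms.
ondol: reached.
eldane: reached.
umbide would need talol and sabane (R5), but sabane never forms.
Reached: tovide, ondol, and eldane — 3 of the 5.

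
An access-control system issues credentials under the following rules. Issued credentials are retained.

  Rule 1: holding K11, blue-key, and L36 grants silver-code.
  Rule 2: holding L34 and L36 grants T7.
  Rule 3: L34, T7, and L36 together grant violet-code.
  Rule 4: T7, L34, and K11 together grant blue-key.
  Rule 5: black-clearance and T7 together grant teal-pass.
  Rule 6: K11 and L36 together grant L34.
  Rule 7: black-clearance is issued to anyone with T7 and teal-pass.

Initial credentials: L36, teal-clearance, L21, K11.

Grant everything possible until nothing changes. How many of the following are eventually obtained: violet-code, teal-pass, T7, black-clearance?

2

Holding K11 and L36 grants L34 (Rule 6).
Holding L34 and L36 grants T7 (Rule 2).
Holding L34, T7, and L36 grants violet-code (Rule 3).
violet-code: reached.
teal-pass would need black-clearance and T7 (Rule 5), but black-clearance is never granted.
T7: reached.
black-clearance would need T7 and teal-pass (Rule 7), but teal-pass is never granted.
Reached: violet-code and T7 — 2 of the 4.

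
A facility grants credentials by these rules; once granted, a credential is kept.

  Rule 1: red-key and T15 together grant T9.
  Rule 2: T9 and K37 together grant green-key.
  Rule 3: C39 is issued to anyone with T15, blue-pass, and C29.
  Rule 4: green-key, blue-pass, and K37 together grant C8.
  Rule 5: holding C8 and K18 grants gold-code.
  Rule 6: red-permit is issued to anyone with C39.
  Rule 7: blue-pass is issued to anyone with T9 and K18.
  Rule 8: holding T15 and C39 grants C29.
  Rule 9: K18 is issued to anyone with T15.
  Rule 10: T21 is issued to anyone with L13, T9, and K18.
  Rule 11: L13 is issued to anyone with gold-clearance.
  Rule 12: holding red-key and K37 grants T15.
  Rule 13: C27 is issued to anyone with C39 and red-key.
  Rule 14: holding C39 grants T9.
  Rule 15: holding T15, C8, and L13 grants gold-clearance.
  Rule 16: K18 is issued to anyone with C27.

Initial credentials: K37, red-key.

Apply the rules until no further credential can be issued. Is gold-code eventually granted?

Holding red-key and K37 grants T15 (Rule 12).
Holding red-key and T15 grants T9 (Rule 1).
Holding T15 grants K18 (Rule 9).
Holding T9 and K37 grants green-key (Rule 2).
Holding T9 and K18 grants blue-pass (Rule 7).
Holding green-key, blue-pass, and K37 grants C8 (Rule 4).
Holding C8 and K18 grants gold-code (Rule 5).

Yes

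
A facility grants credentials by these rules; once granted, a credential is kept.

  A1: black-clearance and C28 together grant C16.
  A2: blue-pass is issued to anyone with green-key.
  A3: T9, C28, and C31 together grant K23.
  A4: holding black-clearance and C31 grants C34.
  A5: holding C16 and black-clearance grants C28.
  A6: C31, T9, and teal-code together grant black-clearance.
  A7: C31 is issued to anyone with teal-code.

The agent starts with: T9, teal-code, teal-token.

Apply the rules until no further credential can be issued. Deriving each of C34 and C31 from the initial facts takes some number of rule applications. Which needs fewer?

C31: Holding teal-code grants C31 (A7). [1 rule application]
C34: Holding teal-code grants C31 (A7). Holding C31, T9, and teal-code grants black-clearance (A6). Holding black-clearance and C31 grants C34 (A4). [3 rule applications]
C31 needs fewer.

C31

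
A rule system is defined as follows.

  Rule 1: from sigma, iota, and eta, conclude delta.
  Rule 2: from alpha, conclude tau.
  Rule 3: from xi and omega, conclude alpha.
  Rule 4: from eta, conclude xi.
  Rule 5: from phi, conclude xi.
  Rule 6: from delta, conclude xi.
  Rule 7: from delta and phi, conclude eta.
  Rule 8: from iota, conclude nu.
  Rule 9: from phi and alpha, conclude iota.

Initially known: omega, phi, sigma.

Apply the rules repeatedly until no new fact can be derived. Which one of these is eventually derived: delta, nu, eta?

phi holds, so xi follows (Rule 5).
xi and omega hold, so alpha follows (Rule 3).
phi and alpha hold, so iota follows (Rule 9).
From iota, Rule 8 gives nu.
delta would need sigma, iota, and eta (Rule 1), but eta is never established. eta would need delta and phi (Rule 7), but delta is never established.

nu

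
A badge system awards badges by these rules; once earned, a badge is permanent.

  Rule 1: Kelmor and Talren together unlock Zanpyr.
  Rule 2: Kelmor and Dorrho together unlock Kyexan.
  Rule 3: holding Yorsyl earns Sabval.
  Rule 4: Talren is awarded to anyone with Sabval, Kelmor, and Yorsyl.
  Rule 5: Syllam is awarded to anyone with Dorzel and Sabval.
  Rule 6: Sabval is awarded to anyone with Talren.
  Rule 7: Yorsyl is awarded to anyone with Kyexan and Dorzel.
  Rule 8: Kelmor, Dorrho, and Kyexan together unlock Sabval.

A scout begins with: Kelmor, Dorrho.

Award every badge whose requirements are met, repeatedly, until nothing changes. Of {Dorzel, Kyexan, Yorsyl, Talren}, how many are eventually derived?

With Kelmor and Dorrho, Kyexan is earned (Rule 2).
No rule produces Dorzel, and it is not given.
Kyexan: reached.
Yorsyl would need Kyexan and Dorzel (Rule 7), but Dorzel is never earned.
Talren would need Sabval, Kelmor, and Yorsyl (Rule 4), but Yorsyl is never earned.
Reached: Kyexan — 1 of the 4.

1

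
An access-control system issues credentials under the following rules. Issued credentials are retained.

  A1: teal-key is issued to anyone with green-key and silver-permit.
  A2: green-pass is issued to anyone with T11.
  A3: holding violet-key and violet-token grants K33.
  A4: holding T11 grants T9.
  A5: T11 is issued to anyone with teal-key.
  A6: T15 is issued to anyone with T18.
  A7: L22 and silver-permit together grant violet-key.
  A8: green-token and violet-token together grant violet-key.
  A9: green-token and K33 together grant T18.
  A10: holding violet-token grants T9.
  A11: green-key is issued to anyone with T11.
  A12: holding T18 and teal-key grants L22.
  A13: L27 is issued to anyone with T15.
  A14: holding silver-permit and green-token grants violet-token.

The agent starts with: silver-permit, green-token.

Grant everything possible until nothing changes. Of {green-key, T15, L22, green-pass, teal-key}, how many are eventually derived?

Holding silver-permit and green-token grants violet-token (A14).
Holding green-token and violet-token grants violet-key (A8).
Holding violet-key and violet-token grants K33 (A3).
Holding green-token and K33 grants T18 (A9).
Holding T18 grants T15 (A6).
green-key would need T11 (A11), but T11 is never granted.
T15: reached.
L22 would need T18 and teal-key (A12), but teal-key is never granted.
green-pass would need T11 (A2), but T11 is never granted.
teal-key would need green-key and silver-permit (A1), but green-key is never granted.
Reached: T15 — 1 of the 5.

1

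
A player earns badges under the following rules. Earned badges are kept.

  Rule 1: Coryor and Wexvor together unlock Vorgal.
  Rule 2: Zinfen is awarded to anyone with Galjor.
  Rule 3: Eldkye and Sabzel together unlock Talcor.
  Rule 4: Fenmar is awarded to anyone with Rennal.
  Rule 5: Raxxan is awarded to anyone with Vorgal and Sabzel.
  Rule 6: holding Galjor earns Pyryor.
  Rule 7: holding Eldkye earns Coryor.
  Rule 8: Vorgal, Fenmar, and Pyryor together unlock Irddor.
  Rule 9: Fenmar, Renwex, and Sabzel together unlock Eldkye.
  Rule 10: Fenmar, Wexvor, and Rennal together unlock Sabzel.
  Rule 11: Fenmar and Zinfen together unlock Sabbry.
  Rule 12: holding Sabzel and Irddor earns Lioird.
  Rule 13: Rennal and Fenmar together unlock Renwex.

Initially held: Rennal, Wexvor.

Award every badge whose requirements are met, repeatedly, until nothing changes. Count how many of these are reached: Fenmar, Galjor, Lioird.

1

With Rennal, Fenmar is earned (Rule 4).
Fenmar: reached.
No rule produces Galjor, and it is not given.
Lioird would need Sabzel and Irddor (Rule 12), but Irddor is never earned.
Reached: Fenmar — 1 of the 3.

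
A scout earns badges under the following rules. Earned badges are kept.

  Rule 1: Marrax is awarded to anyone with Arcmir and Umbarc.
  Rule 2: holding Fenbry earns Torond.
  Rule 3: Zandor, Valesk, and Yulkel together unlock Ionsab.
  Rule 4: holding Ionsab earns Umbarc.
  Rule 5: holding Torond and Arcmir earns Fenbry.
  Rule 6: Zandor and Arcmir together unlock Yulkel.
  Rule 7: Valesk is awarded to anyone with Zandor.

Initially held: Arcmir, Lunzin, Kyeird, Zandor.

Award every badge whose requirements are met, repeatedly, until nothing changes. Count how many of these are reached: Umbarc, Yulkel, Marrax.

3

With Zandor, Valesk is earned (Rule 7).
With Zandor and Arcmir, Yulkel is earned (Rule 6).
With Zandor, Valesk, and Yulkel, Ionsab is earned (Rule 3).
With Ionsab, Umbarc is earned (Rule 4).
With Arcmir and Umbarc, Marrax is earned (Rule 1).
Umbarc: reached.
Yulkel: reached.
Marrax: reached.
All 3 are reached.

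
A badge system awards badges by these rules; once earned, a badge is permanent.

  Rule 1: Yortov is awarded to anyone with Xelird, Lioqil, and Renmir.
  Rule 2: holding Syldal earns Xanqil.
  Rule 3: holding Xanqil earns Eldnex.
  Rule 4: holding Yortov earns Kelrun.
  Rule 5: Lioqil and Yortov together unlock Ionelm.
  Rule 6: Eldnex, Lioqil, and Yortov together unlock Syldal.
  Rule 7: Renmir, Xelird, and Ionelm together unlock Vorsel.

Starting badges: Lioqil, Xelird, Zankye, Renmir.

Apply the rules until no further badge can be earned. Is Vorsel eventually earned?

With Xelird, Lioqil, and Renmir, Yortov is earned (Rule 1).
With Lioqil and Yortov, Ionelm is earned (Rule 5).
With Renmir, Xelird, and Ionelm, Vorsel is earned (Rule 7).

Yes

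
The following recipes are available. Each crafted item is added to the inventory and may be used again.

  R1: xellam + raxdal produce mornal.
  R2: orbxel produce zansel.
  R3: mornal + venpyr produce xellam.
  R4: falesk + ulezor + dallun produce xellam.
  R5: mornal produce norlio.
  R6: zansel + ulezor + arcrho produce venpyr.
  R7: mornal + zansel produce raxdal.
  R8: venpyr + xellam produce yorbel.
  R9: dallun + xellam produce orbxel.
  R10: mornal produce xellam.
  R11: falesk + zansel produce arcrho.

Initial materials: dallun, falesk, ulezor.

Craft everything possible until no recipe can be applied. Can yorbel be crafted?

falesk + ulezor + dallun → xellam (R4).
Using R9, dallun and xellam make orbxel.
Using R2, orbxel makes zansel.
falesk + zansel → arcrho (R11).
zansel + ulezor + arcrho → venpyr (R6).
venpyr + xellam → yorbel (R8).

Yes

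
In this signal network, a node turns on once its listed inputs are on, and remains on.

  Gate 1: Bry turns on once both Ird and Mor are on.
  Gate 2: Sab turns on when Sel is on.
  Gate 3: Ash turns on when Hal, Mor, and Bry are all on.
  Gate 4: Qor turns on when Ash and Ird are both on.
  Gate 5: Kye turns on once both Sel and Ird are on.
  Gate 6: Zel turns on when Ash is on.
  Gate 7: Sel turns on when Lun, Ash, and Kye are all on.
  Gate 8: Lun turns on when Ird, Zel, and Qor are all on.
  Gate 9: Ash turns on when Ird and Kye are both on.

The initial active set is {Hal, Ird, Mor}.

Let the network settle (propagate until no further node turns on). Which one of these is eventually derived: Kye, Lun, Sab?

Lun

Gate 1: Ird and Mor on → Bry on.
Hal, Mor, and Bry are on, so Ash turns on (Gate 3).
Ash is on, so Zel turns on (Gate 6).
Ash and Ird are on, so Qor turns on (Gate 4).
Gate 8: Ird, Zel, and Qor on → Lun on.
Sab would need Sel (Gate 2), but Sel never turns on. Kye would need Sel and Ird (Gate 5), but Sel never turns on.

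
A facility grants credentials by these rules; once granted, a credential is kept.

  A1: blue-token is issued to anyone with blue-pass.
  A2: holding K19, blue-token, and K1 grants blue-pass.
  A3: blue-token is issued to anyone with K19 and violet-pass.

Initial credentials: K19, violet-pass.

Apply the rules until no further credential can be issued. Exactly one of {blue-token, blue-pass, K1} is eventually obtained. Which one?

blue-token

Holding K19 and violet-pass grants blue-token (A3).
blue-pass would need K19, blue-token, and K1 (A2), but K1 is never granted. No rule produces K1, and it is not given.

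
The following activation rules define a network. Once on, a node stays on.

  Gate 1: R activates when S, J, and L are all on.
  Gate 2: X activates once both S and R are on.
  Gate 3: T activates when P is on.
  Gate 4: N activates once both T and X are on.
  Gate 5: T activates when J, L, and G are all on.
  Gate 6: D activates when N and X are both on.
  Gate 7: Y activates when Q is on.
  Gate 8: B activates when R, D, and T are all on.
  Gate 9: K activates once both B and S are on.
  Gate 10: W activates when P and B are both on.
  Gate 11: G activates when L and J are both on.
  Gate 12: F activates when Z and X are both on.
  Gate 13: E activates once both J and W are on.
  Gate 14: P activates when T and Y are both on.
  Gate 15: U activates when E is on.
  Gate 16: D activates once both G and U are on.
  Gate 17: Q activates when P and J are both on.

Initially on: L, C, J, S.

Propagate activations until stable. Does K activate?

S, J, and L are on, so R activates (Gate 1).
Gate 11: L and J on → G on.
J, L, and G are on, so T activates (Gate 5).
S and R are on, so X activates (Gate 2).
Gate 4: T and X on → N on.
Gate 6: N and X on → D on.
R, D, and T are on, so B activates (Gate 8).
B and S are on, so K activates (Gate 9).

Yes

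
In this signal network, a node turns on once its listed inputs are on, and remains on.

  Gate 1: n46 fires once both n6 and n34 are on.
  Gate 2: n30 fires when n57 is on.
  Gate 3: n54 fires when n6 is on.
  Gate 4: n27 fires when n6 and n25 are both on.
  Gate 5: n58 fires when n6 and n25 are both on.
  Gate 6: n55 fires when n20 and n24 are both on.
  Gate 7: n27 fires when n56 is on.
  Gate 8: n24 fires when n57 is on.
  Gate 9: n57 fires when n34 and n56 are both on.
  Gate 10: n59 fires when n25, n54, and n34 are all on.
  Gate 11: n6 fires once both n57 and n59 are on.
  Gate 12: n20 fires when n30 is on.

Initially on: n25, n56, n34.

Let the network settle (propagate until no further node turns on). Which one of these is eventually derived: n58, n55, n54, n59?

n34 and n56 are on, so n57 fires (Gate 9).
Gate 2: n57 on → n30 on.
Gate 8: n57 on → n24 on.
n30 is on, so n20 fires (Gate 12).
Gate 6: n20 and n24 on → n55 on.
n59 would need n25, n54, and n34 (Gate 10), but n54 never turns on. n54 would need n6 (Gate 3), but n6 never turns on. n58 would need n6 and n25 (Gate 5), but n6 never turns on.

n55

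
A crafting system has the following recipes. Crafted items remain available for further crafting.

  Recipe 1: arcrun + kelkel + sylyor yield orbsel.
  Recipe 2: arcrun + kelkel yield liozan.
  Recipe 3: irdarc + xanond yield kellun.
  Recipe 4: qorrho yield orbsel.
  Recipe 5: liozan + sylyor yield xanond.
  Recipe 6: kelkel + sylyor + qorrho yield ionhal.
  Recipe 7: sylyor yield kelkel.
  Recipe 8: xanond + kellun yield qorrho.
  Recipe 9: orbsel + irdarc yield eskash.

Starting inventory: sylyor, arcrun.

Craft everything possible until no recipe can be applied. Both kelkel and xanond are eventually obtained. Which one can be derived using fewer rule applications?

kelkel

kelkel: sylyor → kelkel (Recipe 7). [1 rule application]
xanond: Using Recipe 7, sylyor makes kelkel. arcrun + kelkel → liozan (Recipe 2). liozan + sylyor → xanond (Recipe 5). [3 rule applications]
kelkel needs fewer.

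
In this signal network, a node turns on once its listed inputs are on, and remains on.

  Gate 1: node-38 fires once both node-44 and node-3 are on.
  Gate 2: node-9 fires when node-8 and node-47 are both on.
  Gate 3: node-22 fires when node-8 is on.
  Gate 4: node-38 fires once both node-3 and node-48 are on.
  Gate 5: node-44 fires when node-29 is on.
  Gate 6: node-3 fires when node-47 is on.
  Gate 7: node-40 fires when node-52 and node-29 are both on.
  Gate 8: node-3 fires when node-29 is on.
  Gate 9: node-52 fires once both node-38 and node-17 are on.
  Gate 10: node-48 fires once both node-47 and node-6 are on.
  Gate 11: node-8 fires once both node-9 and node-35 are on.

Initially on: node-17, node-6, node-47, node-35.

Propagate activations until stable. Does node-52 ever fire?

Yes

Gate 6: node-47 on → node-3 on.
node-47 and node-6 are on, so node-48 fires (Gate 10).
node-3 and node-48 are on, so node-38 fires (Gate 4).
Gate 9: node-38 and node-17 on → node-52 on.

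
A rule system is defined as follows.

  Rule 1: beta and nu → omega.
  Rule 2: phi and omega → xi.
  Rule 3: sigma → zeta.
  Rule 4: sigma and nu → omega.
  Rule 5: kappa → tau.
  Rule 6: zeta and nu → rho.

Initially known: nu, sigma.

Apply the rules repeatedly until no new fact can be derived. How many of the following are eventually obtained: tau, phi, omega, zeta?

2

sigma and nu hold, so omega follows (Rule 4).
From sigma, Rule 3 gives zeta.
tau would need kappa (Rule 5), but kappa is never established.
No rule produces phi, and it is not given.
omega: reached.
zeta: reached.
Reached: omega and zeta — 2 of the 4.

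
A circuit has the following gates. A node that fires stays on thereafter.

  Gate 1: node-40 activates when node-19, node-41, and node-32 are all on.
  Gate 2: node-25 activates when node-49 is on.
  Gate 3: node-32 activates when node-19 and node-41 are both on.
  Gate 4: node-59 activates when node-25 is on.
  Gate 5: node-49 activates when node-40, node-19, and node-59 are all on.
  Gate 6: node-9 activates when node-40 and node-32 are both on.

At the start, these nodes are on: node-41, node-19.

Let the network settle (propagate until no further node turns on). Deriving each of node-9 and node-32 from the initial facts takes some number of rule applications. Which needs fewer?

node-32: Gate 3: node-19 and node-41 on → node-32 on. [1 rule application]
node-9: node-19 and node-41 are on, so node-32 activates (Gate 3). node-19, node-41, and node-32 are on, so node-40 activates (Gate 1). node-40 and node-32 are on, so node-9 activates (Gate 6). [3 rule applications]
node-32 needs fewer.

node-32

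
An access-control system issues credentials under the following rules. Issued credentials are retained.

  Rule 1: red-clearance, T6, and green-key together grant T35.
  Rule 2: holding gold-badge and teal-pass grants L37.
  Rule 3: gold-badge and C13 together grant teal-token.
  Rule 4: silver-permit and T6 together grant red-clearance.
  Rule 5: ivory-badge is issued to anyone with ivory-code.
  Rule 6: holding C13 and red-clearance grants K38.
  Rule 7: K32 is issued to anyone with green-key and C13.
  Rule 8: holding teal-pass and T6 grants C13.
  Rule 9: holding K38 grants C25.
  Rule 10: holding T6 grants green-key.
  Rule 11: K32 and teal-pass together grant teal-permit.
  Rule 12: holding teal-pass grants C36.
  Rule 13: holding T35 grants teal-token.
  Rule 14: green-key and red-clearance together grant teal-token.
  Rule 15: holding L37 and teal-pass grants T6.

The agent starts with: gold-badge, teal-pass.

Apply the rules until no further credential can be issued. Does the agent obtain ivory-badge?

ivory-badge would need ivory-code (Rule 5), but ivory-code is never granted.

No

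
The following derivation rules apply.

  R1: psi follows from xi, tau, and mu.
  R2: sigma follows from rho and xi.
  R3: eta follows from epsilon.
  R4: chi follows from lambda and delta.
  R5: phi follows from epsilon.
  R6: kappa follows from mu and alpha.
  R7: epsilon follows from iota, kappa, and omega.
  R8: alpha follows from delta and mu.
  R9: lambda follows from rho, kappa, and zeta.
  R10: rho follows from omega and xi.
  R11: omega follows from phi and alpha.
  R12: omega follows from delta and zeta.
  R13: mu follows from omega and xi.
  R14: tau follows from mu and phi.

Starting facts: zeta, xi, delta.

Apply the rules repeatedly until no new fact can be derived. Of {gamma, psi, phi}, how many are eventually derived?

No rule produces gamma, and it is not given.
psi would need xi, tau, and mu (R1), but tau is never established.
phi would need epsilon (R5), but epsilon is never established.
None of the 3 are reached.

0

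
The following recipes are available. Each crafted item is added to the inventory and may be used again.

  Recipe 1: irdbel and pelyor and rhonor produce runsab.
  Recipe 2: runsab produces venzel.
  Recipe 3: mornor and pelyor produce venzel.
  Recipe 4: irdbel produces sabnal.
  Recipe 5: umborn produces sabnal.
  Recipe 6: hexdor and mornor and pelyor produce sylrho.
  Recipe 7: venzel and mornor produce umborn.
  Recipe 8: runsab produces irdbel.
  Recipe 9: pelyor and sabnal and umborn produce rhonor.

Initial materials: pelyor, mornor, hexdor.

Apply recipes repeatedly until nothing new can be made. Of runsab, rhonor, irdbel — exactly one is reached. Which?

Using Recipe 3, mornor and pelyor make venzel.
Using Recipe 7, venzel and mornor make umborn.
Using Recipe 5, umborn makes sabnal.
Using Recipe 9, pelyor, sabnal, and umborn make rhonor.
runsab would need irdbel, pelyor, and rhonor (Recipe 1), but irdbel is never obtained. irdbel would need runsab (Recipe 8), but runsab is never obtained.

rhonor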